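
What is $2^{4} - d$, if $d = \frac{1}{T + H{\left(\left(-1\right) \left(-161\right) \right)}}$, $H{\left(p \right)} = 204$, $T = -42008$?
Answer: $\frac{668865}{41804} \approx 16.0$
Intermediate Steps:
$d = - \frac{1}{41804}$ ($d = \frac{1}{-42008 + 204} = \frac{1}{-41804} = - \frac{1}{41804} \approx -2.3921 \cdot 10^{-5}$)
$2^{4} - d = 2^{4} - - \frac{1}{41804} = 16 + \frac{1}{41804} = \frac{668865}{41804}$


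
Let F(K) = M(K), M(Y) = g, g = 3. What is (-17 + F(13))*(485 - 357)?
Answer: -1792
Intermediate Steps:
M(Y) = 3
F(K) = 3
(-17 + F(13))*(485 - 357) = (-17 + 3)*(485 - 357) = -14*128 = -1792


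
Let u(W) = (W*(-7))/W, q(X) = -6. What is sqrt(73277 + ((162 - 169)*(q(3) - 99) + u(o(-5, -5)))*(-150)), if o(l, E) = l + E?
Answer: I*sqrt(35923) ≈ 189.53*I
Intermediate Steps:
o(l, E) = E + l
u(W) = -7 (u(W) = (-7*W)/W = -7)
sqrt(73277 + ((162 - 169)*(q(3) - 99) + u(o(-5, -5)))*(-150)) = sqrt(73277 + ((162 - 169)*(-6 - 99) - 7)*(-150)) = sqrt(73277 + (-7*(-105) - 7)*(-150)) = sqrt(73277 + (735 - 7)*(-150)) = sqrt(73277 + 728*(-150)) = sqrt(73277 - 109200) = sqrt(-35923) = I*sqrt(35923)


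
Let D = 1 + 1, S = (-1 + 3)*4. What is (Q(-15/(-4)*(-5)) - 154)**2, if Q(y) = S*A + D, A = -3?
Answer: 30976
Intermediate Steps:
S = 8 (S = 2*4 = 8)
D = 2
Q(y) = -22 (Q(y) = 8*(-3) + 2 = -24 + 2 = -22)
(Q(-15/(-4)*(-5)) - 154)**2 = (-22 - 154)**2 = (-176)**2 = 30976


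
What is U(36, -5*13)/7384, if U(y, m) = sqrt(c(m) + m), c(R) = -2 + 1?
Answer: I*sqrt(66)/7384 ≈ 0.0011002*I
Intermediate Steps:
c(R) = -1
U(y, m) = sqrt(-1 + m)
U(36, -5*13)/7384 = sqrt(-1 - 5*13)/7384 = sqrt(-1 - 65)*(1/7384) = sqrt(-66)*(1/7384) = (I*sqrt(66))*(1/7384) = I*sqrt(66)/7384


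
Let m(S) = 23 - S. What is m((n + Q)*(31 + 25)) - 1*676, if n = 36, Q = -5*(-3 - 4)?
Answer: -4629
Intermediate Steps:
Q = 35 (Q = -5*(-7) = 35)
m((n + Q)*(31 + 25)) - 1*676 = (23 - (36 + 35)*(31 + 25)) - 1*676 = (23 - 71*56) - 676 = (23 - 1*3976) - 676 = (23 - 3976) - 676 = -3953 - 676 = -4629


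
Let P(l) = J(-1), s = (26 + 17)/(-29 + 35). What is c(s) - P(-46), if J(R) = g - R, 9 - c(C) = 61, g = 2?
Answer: -55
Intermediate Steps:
s = 43/6 ≈ 7.1667
c(C) = -52 (c(C) = 9 - 1*61 = 9 - 61 = -52)
J(R) = 2 - R
P(l) = 3 (P(l) = 2 - 1*(-1) = 2 + 1 = 3)
c(s) - P(-46) = -52 - 1*3 = -52 - 3 = -55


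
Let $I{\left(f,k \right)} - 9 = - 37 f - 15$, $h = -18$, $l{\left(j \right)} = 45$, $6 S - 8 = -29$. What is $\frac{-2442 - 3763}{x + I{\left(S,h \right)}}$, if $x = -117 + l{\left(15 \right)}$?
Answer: $- \frac{12410}{103} \approx -120.49$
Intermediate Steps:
$S = - \frac{7}{2}$ ($S = \frac{4}{3} + \frac{1}{6} \left(-29\right) = \frac{4}{3} - \frac{29}{6} = - \frac{7}{2} \approx -3.5$)
$I{\left(f,k \right)} = -6 - 37 f$ ($I{\left(f,k \right)} = 9 - \left(15 + 37 f\right) = -6 - 37 f$)
$x = -72$ ($x = -117 + 45 = -72$)
$\frac{-2442 - 3763}{x + I{\left(S,h \right)}} = \frac{-2442 - 3763}{-72 - - \frac{247}{2}} = - \frac{6205}{-72 + \left(-6 + \frac{259}{2}\right)} = - \frac{6205}{-72 + \frac{247}{2}} = - \frac{6205}{\frac{103}{2}} = \left(-6205\right) \frac{2}{103} = - \frac{12410}{103}$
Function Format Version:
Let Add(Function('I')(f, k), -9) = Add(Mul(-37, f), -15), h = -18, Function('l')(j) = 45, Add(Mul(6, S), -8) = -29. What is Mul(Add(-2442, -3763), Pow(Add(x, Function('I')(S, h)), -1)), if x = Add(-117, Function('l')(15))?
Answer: Rational(-12410, 103) ≈ -120.49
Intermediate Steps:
S = Rational(-7, 2) (S = Add(Rational(4, 3), Mul(Rational(1, 6), -29)) = Add(Rational(4, 3), Rational(-29, 6)) = Rational(-7, 2) ≈ -3.5000)
Function('I')(f, k) = Add(-6, Mul(-37, f)) (Function('I')(f, k) = Add(9, Add(Mul(-37, f), -15)) = Add(9, Add(-15, Mul(-37, f))) = Add(-6, Mul(-37, f)))
x = -72 (x = Add(-117, 45) = -72)
Mul(Add(-2442, -3763), Pow(Add(x, Function('I')(S, h)), -1)) = Mul(Add(-2442, -3763), Pow(Add(-72, Add(-6, Mul(-37, Rational(-7, 2)))), -1)) = Mul(-6205, Pow(Add(-72, Add(-6, Rational(259, 2))), -1)) = Mul(-6205, Pow(Add(-72, Rational(247, 2)), -1)) = Mul(-6205, Pow(Rational(103, 2), -1)) = Mul(-6205, Rational(2, 103)) = Rational(-12410, 103)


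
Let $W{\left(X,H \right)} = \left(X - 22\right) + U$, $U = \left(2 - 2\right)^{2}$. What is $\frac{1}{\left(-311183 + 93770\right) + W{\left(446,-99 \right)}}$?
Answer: $- \frac{1}{216989} \approx -4.6085 \cdot 10^{-6}$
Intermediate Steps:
$U = 0$ ($U = 0^{2} = 0$)
$W{\left(X,H \right)} = -22 + X$ ($W{\left(X,H \right)} = \left(X - 22\right) + 0 = \left(-22 + X\right) + 0 = -22 + X$)
$\frac{1}{\left(-311183 + 93770\right) + W{\left(446,-99 \right)}} = \frac{1}{\left(-311183 + 93770\right) + \left(-22 + 446\right)} = \frac{1}{-217413 + 424} = \frac{1}{-216989} = - \frac{1}{216989}$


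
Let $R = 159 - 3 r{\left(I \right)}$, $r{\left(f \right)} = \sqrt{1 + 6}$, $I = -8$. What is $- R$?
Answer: $-159 + 3 \sqrt{7} \approx -151.06$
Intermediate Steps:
$r{\left(f \right)} = \sqrt{7}$
$R = 159 - 3 \sqrt{7} \approx 151.06$
$- R = - (159 - 3 \sqrt{7}) = -159 + 3 \sqrt{7}$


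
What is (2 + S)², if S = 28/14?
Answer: 16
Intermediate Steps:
S = 2 (S = 28*(1/14) = 2)
(2 + S)² = (2 + 2)² = 4² = 16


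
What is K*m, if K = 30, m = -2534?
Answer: -76020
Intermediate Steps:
K*m = 30*(-2534) = -76020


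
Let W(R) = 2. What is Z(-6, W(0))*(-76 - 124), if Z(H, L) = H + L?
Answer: 800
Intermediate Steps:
Z(-6, W(0))*(-76 - 124) = (-6 + 2)*(-76 - 124) = -4*(-200) = 800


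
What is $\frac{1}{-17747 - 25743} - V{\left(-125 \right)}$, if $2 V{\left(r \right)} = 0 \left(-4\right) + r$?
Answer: $\frac{1359062}{21745} \approx 62.5$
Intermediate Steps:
$V{\left(r \right)} = \frac{r}{2}$ ($V{\left(r \right)} = \frac{0 \left(-4\right) + r}{2} = \frac{0 + r}{2} = \frac{r}{2}$)
$\frac{1}{-17747 - 25743} - V{\left(-125 \right)} = \frac{1}{-17747 - 25743} - \frac{1}{2} \left(-125\right) = \frac{1}{-43490} - - \frac{125}{2} = - \frac{1}{43490} + \frac{125}{2} = \frac{1359062}{21745}$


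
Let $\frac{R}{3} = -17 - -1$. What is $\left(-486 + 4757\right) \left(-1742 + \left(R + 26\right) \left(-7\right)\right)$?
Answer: $-6782348$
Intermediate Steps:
$R = -48$ ($R = 3 \left(-17 - -1\right) = 3 \left(-17 + 1\right) = 3 \left(-16\right) = -48$)
$\left(-486 + 4757\right) \left(-1742 + \left(R + 26\right) \left(-7\right)\right) = \left(-486 + 4757\right) \left(-1742 + \left(-48 + 26\right) \left(-7\right)\right) = 4271 \left(-1742 - -154\right) = 4271 \left(-1742 + 154\right) = 4271 \left(-1588\right) = -6782348$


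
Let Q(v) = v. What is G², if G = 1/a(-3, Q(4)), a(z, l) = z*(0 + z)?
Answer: 1/81 ≈ 0.012346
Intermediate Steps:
a(z, l) = z² (a(z, l) = z*z = z²)
G = ⅑ (G = 1/((-3)²) = 1/9 = ⅑ ≈ 0.11111)
G² = (⅑)² = 1/81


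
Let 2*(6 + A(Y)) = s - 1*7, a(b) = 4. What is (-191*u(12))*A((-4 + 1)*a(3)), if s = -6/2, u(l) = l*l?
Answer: 302544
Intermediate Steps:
u(l) = l²
s = -3 (s = -6*½ = -3)
A(Y) = -11 (A(Y) = -6 + (-3 - 1*7)/2 = -6 + (-3 - 7)/2 = -6 + (½)*(-10) = -6 - 5 = -11)
(-191*u(12))*A((-4 + 1)*a(3)) = -191*12²*(-11) = -191*144*(-11) = -27504*(-11) = 302544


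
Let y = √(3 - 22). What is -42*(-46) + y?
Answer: 1932 + I*√19 ≈ 1932.0 + 4.3589*I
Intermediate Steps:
y = I*√19 (y = √(-19) = I*√19 ≈ 4.3589*I)
-42*(-46) + y = -42*(-46) + I*√19 = 1932 + I*√19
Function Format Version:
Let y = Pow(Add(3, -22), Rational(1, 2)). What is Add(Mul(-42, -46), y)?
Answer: Add(1932, Mul(I, Pow(19, Rational(1, 2)))) ≈ Add(1932.0, Mul(4.3589, I))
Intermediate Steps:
y = Mul(I, Pow(19, Rational(1, 2))) (y = Pow(-19, Rational(1, 2)) = Mul(I, Pow(19, Rational(1, 2))) ≈ Mul(4.3589, I))
Add(Mul(-42, -46), y) = Add(Mul(-42, -46), Mul(I, Pow(19, Rational(1, 2)))) = Add(1932, Mul(I, Pow(19, Rational(1, 2))))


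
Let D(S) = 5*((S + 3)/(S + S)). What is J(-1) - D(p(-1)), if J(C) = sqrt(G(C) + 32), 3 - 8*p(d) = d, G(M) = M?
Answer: -35/2 + sqrt(31) ≈ -11.932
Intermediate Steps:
p(d) = 3/8 - d/8
D(S) = 5*(3 + S)/(2*S) (D(S) = 5*((3 + S)/((2*S))) = 5*((3 + S)*(1/(2*S))) = 5*((3 + S)/(2*S)) = 5*(3 + S)/(2*S))
J(C) = sqrt(32 + C) (J(C) = sqrt(C + 32) = sqrt(32 + C))
J(-1) - D(p(-1)) = sqrt(32 - 1) - 5*(3 + (3/8 - 1/8*(-1)))/(2*(3/8 - 1/8*(-1))) = sqrt(31) - 5*(3 + (3/8 + 1/8))/(2*(3/8 + 1/8)) = sqrt(31) - 5*(3 + 1/2)/(2*1/2) = sqrt(31) - 5*2*7/(2*2) = sqrt(31) - 1*35/2 = sqrt(31) - 35/2 = -35/2 + sqrt(31)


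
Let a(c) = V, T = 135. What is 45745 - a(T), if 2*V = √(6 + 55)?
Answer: 45745 - √61/2 ≈ 45741.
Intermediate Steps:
V = √61/2 (V = √(6 + 55)/2 = √61/2 ≈ 3.9051)
a(c) = √61/2
45745 - a(T) = 45745 - √61/2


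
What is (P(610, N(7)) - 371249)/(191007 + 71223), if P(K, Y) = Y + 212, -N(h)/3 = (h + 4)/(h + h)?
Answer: -1731517/1223740 ≈ -1.4149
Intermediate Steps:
N(h) = -3*(4 + h)/(2*h) (N(h) = -3*(h + 4)/(h + h) = -3*(4 + h)/(2*h))
P(K, Y) = 212 + Y
(P(610, N(7)) - 371249)/(191007 + 71223) = ((212 + (-3/2 - 6/7)) - 371249)/(191007 + 71223) = ((212 + (-3/2 - 6*⅐)) - 371249)/262230 = ((212 + (-3/2 - 6/7)) - 371249)*(1/262230) = ((212 - 33/14) - 371249)*(1/262230) = (2935/14 - 371249)*(1/262230) = -5194551/14*1/262230 = -1731517/1223740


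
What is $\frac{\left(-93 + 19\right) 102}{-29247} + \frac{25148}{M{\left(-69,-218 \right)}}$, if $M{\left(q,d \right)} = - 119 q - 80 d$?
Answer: $\frac{309705768}{250071599} \approx 1.2385$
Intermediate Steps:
$\frac{\left(-93 + 19\right) 102}{-29247} + \frac{25148}{M{\left(-69,-218 \right)}} = \frac{\left(-93 + 19\right) 102}{-29247} + \frac{25148}{\left(-119\right) \left(-69\right) - -17440} = \left(-74\right) 102 \left(- \frac{1}{29247}\right) + \frac{25148}{8211 + 17440} = \left(-7548\right) \left(- \frac{1}{29247}\right) + \frac{25148}{25651} = \frac{2516}{9749} + 25148 \cdot \frac{1}{25651} = \frac{2516}{9749} + \frac{25148}{25651} = \frac{309705768}{250071599}$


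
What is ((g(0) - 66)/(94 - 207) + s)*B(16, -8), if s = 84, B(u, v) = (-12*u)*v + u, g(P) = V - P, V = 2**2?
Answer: 14827808/113 ≈ 1.3122e+5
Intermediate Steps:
V = 4
g(P) = 4 - P
B(u, v) = u - 12*u*v (B(u, v) = -12*u*v + u = u - 12*u*v)
((g(0) - 66)/(94 - 207) + s)*B(16, -8) = (((4 - 1*0) - 66)/(94 - 207) + 84)*(16*(1 - 12*(-8))) = (((4 + 0) - 66)/(-113) + 84)*(16*(1 + 96)) = ((4 - 66)*(-1/113) + 84)*(16*97) = (-62*(-1/113) + 84)*1552 = (62/113 + 84)*1552 = (9554/113)*1552 = 14827808/113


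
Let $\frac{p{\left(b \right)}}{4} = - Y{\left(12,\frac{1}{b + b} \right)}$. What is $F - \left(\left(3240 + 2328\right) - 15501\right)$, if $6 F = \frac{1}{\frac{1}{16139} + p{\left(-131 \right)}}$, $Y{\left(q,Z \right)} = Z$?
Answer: $\frac{1933625791}{194454} \approx 9943.9$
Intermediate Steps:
$p{\left(b \right)} = - \frac{2}{b}$ ($p{\left(b \right)} = 4 \left(- \frac{1}{b + b}\right) = 4 \left(- \frac{1}{2 b}\right) = - \frac{2}{b}$)
$F = \frac{2114209}{194454}$ ($F = \frac{1}{6 \left(\frac{1}{16139} - \frac{2}{-131}\right)} = \frac{1}{6 \left(\frac{1}{16139} - - \frac{2}{131}\right)} = \frac{1}{6 \left(\frac{1}{16139} + \frac{2}{131}\right)} = \frac{1}{6 \cdot \frac{32409}{2114209}} = \frac{1}{6} \cdot \frac{2114209}{32409} = \frac{2114209}{194454} \approx 10.873$)
$F - \left(\left(3240 + 2328\right) - 15501\right) = \frac{2114209}{194454} - \left(\left(3240 + 2328\right) - 15501\right) = \frac{2114209}{194454} - \left(5568 - 15501\right) = \frac{2114209}{194454} - -9933 = \frac{2114209}{194454} + 9933 = \frac{1933625791}{194454}$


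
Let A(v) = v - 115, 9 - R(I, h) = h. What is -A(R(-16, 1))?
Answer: 107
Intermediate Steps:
R(I, h) = 9 - h
A(v) = -115 + v
-A(R(-16, 1)) = -(-115 + (9 - 1*1)) = -(-115 + (9 - 1)) = -(-115 + 8) = -1*(-107) = 107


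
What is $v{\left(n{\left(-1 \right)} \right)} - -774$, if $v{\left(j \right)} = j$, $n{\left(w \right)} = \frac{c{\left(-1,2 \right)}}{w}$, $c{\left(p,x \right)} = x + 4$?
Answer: $768$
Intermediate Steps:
$c{\left(p,x \right)} = 4 + x$
$n{\left(w \right)} = \frac{6}{w}$ ($n{\left(w \right)} = \frac{4 + 2}{w} = \frac{6}{w}$)
$v{\left(n{\left(-1 \right)} \right)} - -774 = \frac{6}{-1} - -774 = 6 \left(-1\right) + \left(-109 + 883\right) = -6 + 774 = 768$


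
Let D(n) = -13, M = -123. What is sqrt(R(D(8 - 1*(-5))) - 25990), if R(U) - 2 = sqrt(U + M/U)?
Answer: sqrt(-4391972 + 13*I*sqrt(598))/13 ≈ 0.0058343 + 161.21*I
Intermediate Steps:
R(U) = 2 + sqrt(U - 123/U)
sqrt(R(D(8 - 1*(-5))) - 25990) = sqrt((2 + sqrt(-13 - 123/(-13))) - 25990) = sqrt((2 + sqrt(-13 - 123*(-1/13))) - 25990) = sqrt((2 + sqrt(-13 + 123/13)) - 25990) = sqrt((2 + sqrt(-46/13)) - 25990) = sqrt((2 + I*sqrt(598)/13) - 25990) = sqrt(-25988 + I*sqrt(598)/13)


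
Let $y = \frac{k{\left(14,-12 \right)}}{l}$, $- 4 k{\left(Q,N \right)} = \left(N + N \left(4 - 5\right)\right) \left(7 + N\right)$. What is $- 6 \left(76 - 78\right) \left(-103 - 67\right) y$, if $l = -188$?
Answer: $0$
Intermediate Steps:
$k{\left(Q,N \right)} = 0$ ($k{\left(Q,N \right)} = - \frac{\left(N + N \left(4 - 5\right)\right) \left(7 + N\right)}{4} = - \frac{\left(N + N \left(-1\right)\right) \left(7 + N\right)}{4} = - \frac{\left(N - N\right) \left(7 + N\right)}{4} = - \frac{0 \left(7 + N\right)}{4} = \left(- \frac{1}{4}\right) 0 = 0$)
$y = 0$ ($y = \frac{0}{-188} = 0 \left(- \frac{1}{188}\right) = 0$)
$- 6 \left(76 - 78\right) \left(-103 - 67\right) y = - 6 \left(76 - 78\right) \left(-103 - 67\right) 0 = - 6 \left(\left(-2\right) \left(-170\right)\right) 0 = \left(-6\right) 340 \cdot 0 = \left(-2040\right) 0 = 0$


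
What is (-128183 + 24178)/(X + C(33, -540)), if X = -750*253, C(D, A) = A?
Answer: 20801/38058 ≈ 0.54656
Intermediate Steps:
X = -189750
(-128183 + 24178)/(X + C(33, -540)) = (-128183 + 24178)/(-189750 - 540) = -104005/(-190290) = -104005*(-1/190290) = 20801/38058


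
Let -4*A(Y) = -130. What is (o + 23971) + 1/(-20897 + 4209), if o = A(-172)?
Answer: 400570407/16688 ≈ 24004.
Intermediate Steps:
A(Y) = 65/2 (A(Y) = -¼*(-130) = 65/2)
o = 65/2 ≈ 32.500
(o + 23971) + 1/(-20897 + 4209) = (65/2 + 23971) + 1/(-20897 + 4209) = 48007/2 + 1/(-16688) = 48007/2 - 1/16688 = 400570407/16688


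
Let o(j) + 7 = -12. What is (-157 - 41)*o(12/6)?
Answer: 3762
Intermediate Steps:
o(j) = -19 (o(j) = -7 - 12 = -19)
(-157 - 41)*o(12/6) = (-157 - 41)*(-19) = -198*(-19) = 3762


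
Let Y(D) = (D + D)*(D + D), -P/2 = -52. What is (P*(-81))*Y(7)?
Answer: -1651104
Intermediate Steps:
P = 104 (P = -2*(-52) = 104)
Y(D) = 4*D² (Y(D) = (2*D)*(2*D) = 4*D²)
(P*(-81))*Y(7) = (104*(-81))*(4*7²) = -33696*49 = -8424*196 = -1651104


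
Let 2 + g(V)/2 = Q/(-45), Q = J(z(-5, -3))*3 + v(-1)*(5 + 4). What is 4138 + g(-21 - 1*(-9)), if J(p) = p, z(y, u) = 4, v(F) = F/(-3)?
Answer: 12400/3 ≈ 4133.3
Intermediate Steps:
v(F) = -F/3 (v(F) = F*(-⅓) = -F/3)
Q = 15 (Q = 4*3 + (-⅓*(-1))*(5 + 4) = 12 + (⅓)*9 = 12 + 3 = 15)
g(V) = -14/3 (g(V) = -4 + 2*(15/(-45)) = -4 + 2*(15*(-1/45)) = -4 + 2*(-⅓) = -4 - ⅔ = -14/3)
4138 + g(-21 - 1*(-9)) = 4138 - 14/3 = 12400/3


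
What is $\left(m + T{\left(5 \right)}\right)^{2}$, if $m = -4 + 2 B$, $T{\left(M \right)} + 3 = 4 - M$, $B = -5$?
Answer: $324$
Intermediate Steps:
$T{\left(M \right)} = 1 - M$ ($T{\left(M \right)} = -3 - \left(-4 + M\right) = 1 - M$)
$m = -14$ ($m = -4 + 2 \left(-5\right) = -4 - 10 = -14$)
$\left(m + T{\left(5 \right)}\right)^{2} = \left(-14 + \left(1 - 5\right)\right)^{2} = \left(-14 - 4\right)^{2} = \left(-18\right)^{2} = 324$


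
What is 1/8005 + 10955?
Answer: 87694776/8005 ≈ 10955.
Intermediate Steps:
1/8005 + 10955 = 87694776/8005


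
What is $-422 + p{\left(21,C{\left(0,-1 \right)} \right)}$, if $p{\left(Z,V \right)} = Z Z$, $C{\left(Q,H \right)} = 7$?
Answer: $19$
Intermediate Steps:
$p{\left(Z,V \right)} = Z^{2}$
$-422 + p{\left(21,C{\left(0,-1 \right)} \right)} = -422 + 21^{2} = -422 + 441 = 19$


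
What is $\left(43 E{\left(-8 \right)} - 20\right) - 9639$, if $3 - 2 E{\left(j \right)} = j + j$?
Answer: $- \frac{18501}{2} \approx -9250.5$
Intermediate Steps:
$E{\left(j \right)} = \frac{3}{2} - j$ ($E{\left(j \right)} = \frac{3}{2} - \frac{j + j}{2} = \frac{3}{2} - \frac{2 j}{2} = \frac{3}{2} - j$)
$\left(43 E{\left(-8 \right)} - 20\right) - 9639 = \left(43 \left(\frac{3}{2} - -8\right) - 20\right) - 9639 = \left(43 \left(\frac{3}{2} + 8\right) - 20\right) - 9639 = \left(43 \cdot \frac{19}{2} - 20\right) - 9639 = \left(\frac{817}{2} - 20\right) - 9639 = \frac{777}{2} - 9639 = - \frac{18501}{2}$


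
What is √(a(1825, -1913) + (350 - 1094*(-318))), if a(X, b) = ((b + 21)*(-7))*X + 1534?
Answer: 2*√6130019 ≈ 4951.8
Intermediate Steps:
a(X, b) = 1534 + X*(-147 - 7*b) (a(X, b) = ((21 + b)*(-7))*X + 1534 = (-147 - 7*b)*X + 1534 = X*(-147 - 7*b) + 1534 = 1534 + X*(-147 - 7*b))
√(a(1825, -1913) + (350 - 1094*(-318))) = √((1534 - 147*1825 - 7*1825*(-1913)) + (350 - 1094*(-318))) = √((1534 - 268275 + 24438575) + (350 + 347892)) = √(24171834 + 348242) = √24520076 = 2*√6130019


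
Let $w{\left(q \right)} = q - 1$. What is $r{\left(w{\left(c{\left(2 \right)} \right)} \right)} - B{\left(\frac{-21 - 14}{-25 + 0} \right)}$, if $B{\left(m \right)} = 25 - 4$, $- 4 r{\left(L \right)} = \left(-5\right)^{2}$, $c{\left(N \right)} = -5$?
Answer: $- \frac{109}{4} \approx -27.25$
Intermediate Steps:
$w{\left(q \right)} = -1 + q$ ($w{\left(q \right)} = q - 1 = -1 + q$)
$r{\left(L \right)} = - \frac{25}{4}$ ($r{\left(L \right)} = - \frac{\left(-5\right)^{2}}{4} = \left(- \frac{1}{4}\right) 25 = - \frac{25}{4}$)
$B{\left(m \right)} = 21$ ($B{\left(m \right)} = 25 - 4 = 21$)
$r{\left(w{\left(c{\left(2 \right)} \right)} \right)} - B{\left(\frac{-21 - 14}{-25 + 0} \right)} = - \frac{25}{4} - 21 = - \frac{109}{4}$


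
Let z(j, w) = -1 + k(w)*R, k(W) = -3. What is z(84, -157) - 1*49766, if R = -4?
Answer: -49755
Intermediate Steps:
z(j, w) = 11 (z(j, w) = -1 - 3*(-4) = -1 + 12 = 11)
z(84, -157) - 1*49766 = 11 - 1*49766 = 11 - 49766 = -49755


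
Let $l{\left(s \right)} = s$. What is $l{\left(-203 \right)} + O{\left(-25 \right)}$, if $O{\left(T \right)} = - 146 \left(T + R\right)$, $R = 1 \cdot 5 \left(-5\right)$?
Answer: $7097$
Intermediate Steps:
$R = -25$ ($R = 5 \left(-5\right) = -25$)
$O{\left(T \right)} = 3650 - 146 T$ ($O{\left(T \right)} = - 146 \left(T - 25\right) = - 146 \left(-25 + T\right) = 3650 - 146 T$)
$l{\left(-203 \right)} + O{\left(-25 \right)} = -203 + \left(3650 - -3650\right) = -203 + \left(3650 + 3650\right) = -203 + 7300 = 7097$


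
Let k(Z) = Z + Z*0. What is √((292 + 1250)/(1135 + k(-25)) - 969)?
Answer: 8*I*√517445/185 ≈ 31.106*I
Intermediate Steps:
k(Z) = Z (k(Z) = Z + 0 = Z)
√((292 + 1250)/(1135 + k(-25)) - 969) = √((292 + 1250)/(1135 - 25) - 969) = √(1542/1110 - 969) = √(1542*(1/1110) - 969) = √(257/185 - 969) = √(-179008/185) = 8*I*√517445/185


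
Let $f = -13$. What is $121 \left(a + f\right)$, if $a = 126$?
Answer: $13673$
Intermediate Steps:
$121 \left(a + f\right) = 121 \left(126 - 13\right) = 121 \cdot 113 = 13673$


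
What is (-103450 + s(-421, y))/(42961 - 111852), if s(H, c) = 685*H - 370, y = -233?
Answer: 392205/68891 ≈ 5.6931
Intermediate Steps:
s(H, c) = -370 + 685*H
(-103450 + s(-421, y))/(42961 - 111852) = (-103450 + (-370 + 685*(-421)))/(42961 - 111852) = (-103450 + (-370 - 288385))/(-68891) = (-103450 - 288755)*(-1/68891) = -392205*(-1/68891) = 392205/68891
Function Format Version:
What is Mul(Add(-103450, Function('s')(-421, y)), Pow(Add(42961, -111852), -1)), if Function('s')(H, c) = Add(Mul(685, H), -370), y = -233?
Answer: Rational(392205, 68891) ≈ 5.6931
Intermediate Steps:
Function('s')(H, c) = Add(-370, Mul(685, H))
Mul(Add(-103450, Function('s')(-421, y)), Pow(Add(42961, -111852), -1)) = Mul(Add(-103450, Add(-370, Mul(685, -421))), Pow(Add(42961, -111852), -1)) = Mul(Add(-103450, Add(-370, -288385)), Pow(-68891, -1)) = Mul(Add(-103450, -288755), Rational(-1, 68891)) = Mul(-392205, Rational(-1, 68891)) = Rational(392205, 68891)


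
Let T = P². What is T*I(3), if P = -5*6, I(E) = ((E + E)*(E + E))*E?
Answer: 97200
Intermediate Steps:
I(E) = 4*E³ (I(E) = ((2*E)*(2*E))*E = (4*E²)*E = 4*E³)
P = -30
T = 900 (T = (-30)² = 900)
T*I(3) = 900*(4*3³) = 900*(4*27) = 900*108 = 97200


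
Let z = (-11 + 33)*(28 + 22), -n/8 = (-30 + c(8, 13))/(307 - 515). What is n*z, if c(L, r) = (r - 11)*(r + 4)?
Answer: 2200/13 ≈ 169.23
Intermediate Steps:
c(L, r) = (-11 + r)*(4 + r)
n = 2/13 (n = -8*(-30 + (-44 + 13² - 7*13))/(307 - 515) = -8*(-30 + (-44 + 169 - 91))/(-208) = -8*(-30 + 34)*(-1)/208 = -32*(-1)/208 = -8*(-1/52) = 2/13 ≈ 0.15385)
z = 1100 (z = 22*50 = 1100)
n*z = (2/13)*1100 = 2200/13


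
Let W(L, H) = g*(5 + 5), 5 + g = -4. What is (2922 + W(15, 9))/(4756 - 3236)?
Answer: 177/95 ≈ 1.8632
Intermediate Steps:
g = -9 (g = -5 - 4 = -9)
W(L, H) = -90 (W(L, H) = -9*(5 + 5) = -9*10 = -90)
(2922 + W(15, 9))/(4756 - 3236) = (2922 - 90)/(4756 - 3236) = 2832/1520 = 2832*(1/1520) = 177/95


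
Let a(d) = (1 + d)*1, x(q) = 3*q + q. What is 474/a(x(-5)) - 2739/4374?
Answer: -708439/27702 ≈ -25.574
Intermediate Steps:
x(q) = 4*q
a(d) = 1 + d
474/a(x(-5)) - 2739/4374 = 474/(1 + 4*(-5)) - 2739/4374 = 474/(1 - 20) - 2739*1/4374 = 474/(-19) - 913/1458 = 474*(-1/19) - 913/1458 = -474/19 - 913/1458 = -708439/27702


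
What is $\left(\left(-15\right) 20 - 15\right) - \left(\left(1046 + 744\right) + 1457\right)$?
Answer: $-3562$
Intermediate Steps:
$\left(\left(-15\right) 20 - 15\right) - \left(\left(1046 + 744\right) + 1457\right) = \left(-300 - 15\right) - \left(1790 + 1457\right) = -315 - 3247 = -3562$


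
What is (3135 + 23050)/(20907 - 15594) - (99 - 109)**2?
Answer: -505115/5313 ≈ -95.072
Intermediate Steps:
(3135 + 23050)/(20907 - 15594) - (99 - 109)**2 = 26185/5313 - 1*(-10)**2 = 26185*(1/5313) - 1*100 = 26185/5313 - 100 = -505115/5313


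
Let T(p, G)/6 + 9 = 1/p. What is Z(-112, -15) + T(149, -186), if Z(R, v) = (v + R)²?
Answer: 2395181/149 ≈ 16075.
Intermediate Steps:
Z(R, v) = (R + v)²
T(p, G) = -54 + 6/p
Z(-112, -15) + T(149, -186) = (-112 - 15)² + (-54 + 6/149) = (-127)² + (-54 + 6*(1/149)) = 16129 + (-54 + 6/149) = 16129 - 8040/149 = 2395181/149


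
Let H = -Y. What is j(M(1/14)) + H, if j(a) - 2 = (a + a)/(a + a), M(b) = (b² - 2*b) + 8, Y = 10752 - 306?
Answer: -10443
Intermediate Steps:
Y = 10446
M(b) = 8 + b² - 2*b
j(a) = 3 (j(a) = 2 + (a + a)/(a + a) = 2 + (2*a)/((2*a)) = 2 + (2*a)*(1/(2*a)) = 2 + 1 = 3)
H = -10446 (H = -1*10446 = -10446)
j(M(1/14)) + H = 3 - 10446 = -10443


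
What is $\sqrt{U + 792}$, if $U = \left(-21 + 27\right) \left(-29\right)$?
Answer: $\sqrt{618} \approx 24.86$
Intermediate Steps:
$U = -174$ ($U = 6 \left(-29\right) = -174$)
$\sqrt{U + 792} = \sqrt{-174 + 792} = \sqrt{618}$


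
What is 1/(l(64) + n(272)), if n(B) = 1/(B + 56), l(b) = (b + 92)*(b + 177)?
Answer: 328/12331489 ≈ 2.6599e-5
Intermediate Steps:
l(b) = (92 + b)*(177 + b)
n(B) = 1/(56 + B)
1/(l(64) + n(272)) = 1/((16284 + 64² + 269*64) + 1/(56 + 272)) = 1/((16284 + 4096 + 17216) + 1/328) = 1/(37596 + 1/328) = 1/(12331489/328) = 328/12331489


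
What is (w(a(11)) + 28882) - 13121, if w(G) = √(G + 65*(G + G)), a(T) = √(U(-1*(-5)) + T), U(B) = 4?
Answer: 15761 + 15^(¼)*√131 ≈ 15784.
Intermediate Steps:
a(T) = √(4 + T)
w(G) = √131*√G (w(G) = √(G + 65*(2*G)) = √(G + 130*G) = √(131*G) = √131*√G)
(w(a(11)) + 28882) - 13121 = (√131*√(√(4 + 11)) + 28882) - 13121 = (√131*√(√15) + 28882) - 13121 = (√131*15^(¼) + 28882) - 13121 = (15^(¼)*√131 + 28882) - 13121 = (28882 + 15^(¼)*√131) - 13121 = 15761 + 15^(¼)*√131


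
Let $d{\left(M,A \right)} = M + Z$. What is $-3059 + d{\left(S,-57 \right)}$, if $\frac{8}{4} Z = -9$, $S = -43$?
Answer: $- \frac{6213}{2} \approx -3106.5$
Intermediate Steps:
$Z = - \frac{9}{2}$ ($Z = \frac{1}{2} \left(-9\right) = - \frac{9}{2} \approx -4.5$)
$d{\left(M,A \right)} = - \frac{9}{2} + M$ ($d{\left(M,A \right)} = M - \frac{9}{2} = - \frac{9}{2} + M$)
$-3059 + d{\left(S,-57 \right)} = -3059 - \frac{95}{2} = - \frac{6213}{2}$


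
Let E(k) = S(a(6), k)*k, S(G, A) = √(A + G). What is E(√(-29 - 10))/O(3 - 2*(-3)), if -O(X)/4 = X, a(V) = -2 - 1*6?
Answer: -I*√39*√(-8 + I*√39)/36 ≈ 0.52256 - 0.17981*I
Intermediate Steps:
a(V) = -8 (a(V) = -2 - 6 = -8)
O(X) = -4*X
E(k) = k*√(-8 + k) (E(k) = √(k - 8)*k = √(-8 + k)*k = k*√(-8 + k))
E(√(-29 - 10))/O(3 - 2*(-3)) = (√(-29 - 10)*√(-8 + √(-29 - 10)))/((-4*(3 - 2*(-3)))) = (√(-39)*√(-8 + √(-39)))/((-4*(3 + 6))) = ((I*√39)*√(-8 + I*√39))/((-4*9)) = (I*√39*√(-8 + I*√39))/(-36) = (I*√39*√(-8 + I*√39))*(-1/36) = -I*√39*√(-8 + I*√39)/36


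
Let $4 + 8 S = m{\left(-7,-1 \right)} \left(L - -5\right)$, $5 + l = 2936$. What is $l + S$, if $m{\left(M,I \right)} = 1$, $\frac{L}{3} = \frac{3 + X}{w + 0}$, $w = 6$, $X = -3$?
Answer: $\frac{23449}{8} \approx 2931.1$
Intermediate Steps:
$L = 0$ ($L = 3 \frac{3 - 3}{6 + 0} = 3 \cdot \frac{0}{6} = 3 \cdot 0 \cdot \frac{1}{6} = 3 \cdot 0 = 0$)
$l = 2931$ ($l = -5 + 2936 = 2931$)
$S = \frac{1}{8}$ ($S = - \frac{1}{2} + \frac{1 \left(0 - -5\right)}{8} = - \frac{1}{2} + \frac{1 \left(0 + 5\right)}{8} = - \frac{1}{2} + \frac{1 \cdot 5}{8} = - \frac{1}{2} + \frac{1}{8} \cdot 5 = - \frac{1}{2} + \frac{5}{8} = \frac{1}{8} \approx 0.125$)
$l + S = 2931 + \frac{1}{8} = \frac{23449}{8}$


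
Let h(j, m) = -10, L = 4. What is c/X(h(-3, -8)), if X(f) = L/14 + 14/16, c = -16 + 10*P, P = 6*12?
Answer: 39424/65 ≈ 606.52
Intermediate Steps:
P = 72
c = 704 (c = -16 + 10*72 = -16 + 720 = 704)
X(f) = 65/56 (X(f) = 4/14 + 14/16 = 4*(1/14) + 14*(1/16) = 2/7 + 7/8 = 65/56)
c/X(h(-3, -8)) = 704/(65/56) = 704*(56/65) = 39424/65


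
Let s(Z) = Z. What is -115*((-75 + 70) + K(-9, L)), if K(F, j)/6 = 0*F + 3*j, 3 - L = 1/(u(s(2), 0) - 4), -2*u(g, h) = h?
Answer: -12305/2 ≈ -6152.5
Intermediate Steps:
u(g, h) = -h/2
L = 13/4 (L = 3 - 1/(-½*0 - 4) = 3 - 1/(0 - 4) = 3 - 1/(-4) = 3 - 1*(-¼) = 3 + ¼ = 13/4 ≈ 3.2500)
K(F, j) = 18*j (K(F, j) = 6*(0*F + 3*j) = 6*(0 + 3*j) = 6*(3*j) = 18*j)
-115*((-75 + 70) + K(-9, L)) = -115*((-75 + 70) + 18*(13/4)) = -115*(-5 + 117/2) = -115*107/2 = -12305/2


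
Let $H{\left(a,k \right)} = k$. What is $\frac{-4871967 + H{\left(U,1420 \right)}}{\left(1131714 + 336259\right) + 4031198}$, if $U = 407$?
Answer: $- \frac{4870547}{5499171} \approx -0.88569$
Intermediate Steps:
$\frac{-4871967 + H{\left(U,1420 \right)}}{\left(1131714 + 336259\right) + 4031198} = \frac{-4871967 + 1420}{\left(1131714 + 336259\right) + 4031198} = - \frac{4870547}{1467973 + 4031198} = - \frac{4870547}{5499171}$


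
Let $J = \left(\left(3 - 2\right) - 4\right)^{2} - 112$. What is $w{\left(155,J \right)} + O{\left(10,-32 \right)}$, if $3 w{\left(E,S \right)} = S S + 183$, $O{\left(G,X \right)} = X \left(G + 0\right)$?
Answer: $\frac{9832}{3} \approx 3277.3$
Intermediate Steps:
$J = -103$ ($J = \left(\left(3 - 2\right) - 4\right)^{2} - 112 = \left(1 - 4\right)^{2} - 112 = \left(-3\right)^{2} - 112 = 9 - 112 = -103$)
$O{\left(G,X \right)} = G X$ ($O{\left(G,X \right)} = X G = G X$)
$w{\left(E,S \right)} = 61 + \frac{S^{2}}{3}$ ($w{\left(E,S \right)} = \frac{S S + 183}{3} = \frac{S^{2} + 183}{3} = \frac{183 + S^{2}}{3} = 61 + \frac{S^{2}}{3}$)
$w{\left(155,J \right)} + O{\left(10,-32 \right)} = \left(61 + \frac{\left(-103\right)^{2}}{3}\right) + 10 \left(-32\right) = \left(61 + \frac{1}{3} \cdot 10609\right) - 320 = \left(61 + \frac{10609}{3}\right) - 320 = \frac{10792}{3} - 320 = \frac{9832}{3}$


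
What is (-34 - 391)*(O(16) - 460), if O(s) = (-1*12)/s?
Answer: 783275/4 ≈ 1.9582e+5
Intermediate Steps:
O(s) = -12/s
(-34 - 391)*(O(16) - 460) = (-34 - 391)*(-12/16 - 460) = -425*(-12*1/16 - 460) = -425*(-¾ - 460) = -425*(-1843/4) = 783275/4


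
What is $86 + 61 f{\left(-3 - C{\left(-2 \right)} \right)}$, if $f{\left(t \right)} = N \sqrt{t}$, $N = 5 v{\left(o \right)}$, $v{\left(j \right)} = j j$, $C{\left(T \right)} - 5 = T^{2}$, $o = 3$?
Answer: $86 + 5490 i \sqrt{3} \approx 86.0 + 9509.0 i$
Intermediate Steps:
$C{\left(T \right)} = 5 + T^{2}$
$v{\left(j \right)} = j^{2}$
$N = 45$ ($N = 5 \cdot 3^{2} = 5 \cdot 9 = 45$)
$f{\left(t \right)} = 45 \sqrt{t}$
$86 + 61 f{\left(-3 - C{\left(-2 \right)} \right)} = 86 + 61 \cdot 45 \sqrt{-3 - \left(5 + \left(-2\right)^{2}\right)} = 86 + 61 \cdot 45 \sqrt{-3 - \left(5 + 4\right)} = 86 + 61 \cdot 45 \sqrt{-3 - 9} = 86 + 61 \cdot 45 \sqrt{-12} = 86 + 61 \cdot 45 \cdot 2 i \sqrt{3} = 86 + 61 \cdot 90 i \sqrt{3} = 86 + 5490 i \sqrt{3}$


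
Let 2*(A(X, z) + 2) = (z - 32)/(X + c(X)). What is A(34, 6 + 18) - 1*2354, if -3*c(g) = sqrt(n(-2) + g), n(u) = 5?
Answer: -8140388/3455 - 4*sqrt(39)/3455 ≈ -2356.1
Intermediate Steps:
c(g) = -sqrt(5 + g)/3
A(X, z) = -2 + (-32 + z)/(2*(X - sqrt(5 + X)/3)) (A(X, z) = -2 + ((z - 32)/(X - sqrt(5 + X)/3))/2 = -2 + ((-32 + z)/(X - sqrt(5 + X)/3))/2 = -2 + (-32 + z)/(2*(X - sqrt(5 + X)/3)))
A(34, 6 + 18) - 1*2354 = (-96 - 12*34 + 3*(6 + 18) + 4*sqrt(5 + 34))/(2*(-sqrt(5 + 34) + 3*34)) - 1*2354 = (-96 - 408 + 3*24 + 4*sqrt(39))/(2*(-sqrt(39) + 102)) - 2354 = (-96 - 408 + 72 + 4*sqrt(39))/(2*(102 - sqrt(39))) - 2354 = (-432 + 4*sqrt(39))/(2*(102 - sqrt(39))) - 2354 = -2354 + (-432 + 4*sqrt(39))/(2*(102 - sqrt(39)))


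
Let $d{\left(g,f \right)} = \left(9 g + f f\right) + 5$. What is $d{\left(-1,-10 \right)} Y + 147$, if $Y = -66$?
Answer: $-6189$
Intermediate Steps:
$d{\left(g,f \right)} = 5 + f^{2} + 9 g$ ($d{\left(g,f \right)} = \left(9 g + f^{2}\right) + 5 = \left(f^{2} + 9 g\right) + 5 = 5 + f^{2} + 9 g$)
$d{\left(-1,-10 \right)} Y + 147 = \left(5 + \left(-10\right)^{2} + 9 \left(-1\right)\right) \left(-66\right) + 147 = \left(5 + 100 - 9\right) \left(-66\right) + 147 = 96 \left(-66\right) + 147 = -6336 + 147 = -6189$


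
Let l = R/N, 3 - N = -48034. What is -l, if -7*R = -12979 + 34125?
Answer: 21146/336259 ≈ 0.062886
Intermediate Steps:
N = 48037 (N = 3 - 1*(-48034) = 3 + 48034 = 48037)
R = -21146/7 (R = -(-12979 + 34125)/7 = -⅐*21146 = -21146/7 ≈ -3020.9)
l = -21146/336259 (l = -21146/7/48037 = -21146/7*1/48037 = -21146/336259 ≈ -0.062886)
-l = -1*(-21146/336259) = 21146/336259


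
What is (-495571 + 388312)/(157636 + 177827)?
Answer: -35753/111821 ≈ -0.31973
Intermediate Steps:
(-495571 + 388312)/(157636 + 177827) = -107259/335463 = -107259*1/335463 = -35753/111821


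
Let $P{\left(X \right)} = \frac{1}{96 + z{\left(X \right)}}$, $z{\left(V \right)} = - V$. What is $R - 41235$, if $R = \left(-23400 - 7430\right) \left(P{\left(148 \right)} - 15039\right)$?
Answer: $\frac{12053904925}{26} \approx 4.6361 \cdot 10^{8}$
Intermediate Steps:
$P{\left(X \right)} = \frac{1}{96 - X}$
$R = \frac{12054977035}{26}$ ($R = \left(-23400 - 7430\right) \left(- \frac{1}{-96 + 148} - 15039\right) = - 30830 \left(- \frac{1}{52} - 15039\right) = \left(-30830\right) \left(- \frac{782029}{52}\right) = \frac{12054977035}{26} \approx 4.6365 \cdot 10^{8}$)
$R - 41235 = \frac{12054977035}{26} - 41235 = \frac{12053904925}{26}$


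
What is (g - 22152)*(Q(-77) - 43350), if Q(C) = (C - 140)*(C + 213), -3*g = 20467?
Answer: 6333383626/3 ≈ 2.1111e+9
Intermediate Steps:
g = -20467/3 (g = -1/3*20467 = -20467/3 ≈ -6822.3)
Q(C) = (-140 + C)*(213 + C)
(g - 22152)*(Q(-77) - 43350) = (-20467/3 - 22152)*((-29820 + (-77)**2 + 73*(-77)) - 43350) = -86923*((-29820 + 5929 - 5621) - 43350)/3 = -86923*(-29512 - 43350)/3 = -86923/3*(-72862) = 6333383626/3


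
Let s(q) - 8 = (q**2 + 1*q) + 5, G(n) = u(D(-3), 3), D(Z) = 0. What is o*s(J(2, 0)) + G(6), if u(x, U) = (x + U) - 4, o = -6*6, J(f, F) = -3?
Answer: -685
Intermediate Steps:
o = -36
u(x, U) = -4 + U + x (u(x, U) = (U + x) - 4 = -4 + U + x)
G(n) = -1 (G(n) = -4 + 3 + 0 = -1)
s(q) = 13 + q + q**2 (s(q) = 8 + ((q**2 + 1*q) + 5) = 8 + ((q**2 + q) + 5) = 8 + ((q + q**2) + 5) = 8 + (5 + q + q**2) = 13 + q + q**2)
o*s(J(2, 0)) + G(6) = -36*(13 - 3 + (-3)**2) - 1 = -36*(13 - 3 + 9) - 1 = -36*19 - 1 = -684 - 1 = -685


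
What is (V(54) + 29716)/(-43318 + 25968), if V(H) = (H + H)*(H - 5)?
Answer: -17504/8675 ≈ -2.0178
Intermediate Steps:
V(H) = 2*H*(-5 + H) (V(H) = (2*H)*(-5 + H) = 2*H*(-5 + H))
(V(54) + 29716)/(-43318 + 25968) = (2*54*(-5 + 54) + 29716)/(-43318 + 25968) = (2*54*49 + 29716)/(-17350) = (5292 + 29716)*(-1/17350) = 35008*(-1/17350) = -17504/8675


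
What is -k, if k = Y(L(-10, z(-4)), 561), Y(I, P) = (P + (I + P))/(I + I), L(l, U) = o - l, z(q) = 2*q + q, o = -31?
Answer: 367/14 ≈ 26.214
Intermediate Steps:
z(q) = 3*q
L(l, U) = -31 - l
Y(I, P) = (I + 2*P)/(2*I) (Y(I, P) = (I + 2*P)/((2*I)) = (I + 2*P)*(1/(2*I)) = (I + 2*P)/(2*I))
k = -367/14 (k = (561 + (-31 - 1*(-10))/2)/(-31 - 1*(-10)) = (561 + (-31 + 10)/2)/(-31 + 10) = (561 + (½)*(-21))/(-21) = -(561 - 21/2)/21 = -1/21*1101/2 = -367/14 ≈ -26.214)
-k = -1*(-367/14) = 367/14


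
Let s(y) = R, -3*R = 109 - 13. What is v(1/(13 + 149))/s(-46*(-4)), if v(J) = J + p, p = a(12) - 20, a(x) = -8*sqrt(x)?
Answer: 3239/5184 + sqrt(3)/2 ≈ 1.4908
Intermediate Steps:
p = -20 - 16*sqrt(3) (p = -16*sqrt(3) - 20 = -20 - 16*sqrt(3) ≈ -47.713)
v(J) = -20 + J - 16*sqrt(3) (v(J) = J + (-20 - 16*sqrt(3)) = -20 + J - 16*sqrt(3))
R = -32 (R = -(109 - 13)/3 = -1/3*96 = -32)
s(y) = -32
v(1/(13 + 149))/s(-46*(-4)) = (-20 + 1/(13 + 149) - 16*sqrt(3))/(-32) = (-20 + 1/162 - 16*sqrt(3))*(-1/32) = (-3239/162 - 16*sqrt(3))*(-1/32) = 3239/5184 + sqrt(3)/2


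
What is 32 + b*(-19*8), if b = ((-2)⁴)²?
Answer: -38880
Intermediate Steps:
b = 256 (b = 16² = 256)
32 + b*(-19*8) = 32 + 256*(-19*8) = 32 + 256*(-152) = 32 - 38912 = -38880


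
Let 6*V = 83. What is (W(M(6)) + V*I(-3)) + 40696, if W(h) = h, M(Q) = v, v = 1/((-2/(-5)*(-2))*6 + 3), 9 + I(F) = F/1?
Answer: 364765/9 ≈ 40529.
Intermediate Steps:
V = 83/6 (V = (⅙)*83 = 83/6 ≈ 13.833)
I(F) = -9 + F (I(F) = -9 + F/1 = -9 + F*1 = -9 + F)
v = -5/9 (v = 1/((-2*(-⅕)*(-2))*6 + 3) = 1/(((⅖)*(-2))*6 + 3) = 1/(-⅘*6 + 3) = 1/(-24/5 + 3) = 1/(-9/5) = -5/9 ≈ -0.55556)
M(Q) = -5/9
(W(M(6)) + V*I(-3)) + 40696 = (-5/9 + 83*(-9 - 3)/6) + 40696 = (-5/9 + (83/6)*(-12)) + 40696 = (-5/9 - 166) + 40696 = -1499/9 + 40696 = 364765/9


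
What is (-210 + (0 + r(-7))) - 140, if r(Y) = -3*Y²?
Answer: -497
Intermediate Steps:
(-210 + (0 + r(-7))) - 140 = (-210 + (0 - 3*(-7)²)) - 140 = (-210 + (0 - 3*49)) - 140 = (-210 + (0 - 147)) - 140 = (-210 - 147) - 140 = -357 - 140 = -497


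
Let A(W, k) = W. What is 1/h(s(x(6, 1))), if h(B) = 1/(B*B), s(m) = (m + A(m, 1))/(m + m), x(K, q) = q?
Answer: 1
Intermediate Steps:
s(m) = 1 (s(m) = (m + m)/(m + m) = (2*m)/((2*m)) = (2*m)*(1/(2*m)) = 1)
h(B) = B**(-2)
1/h(s(x(6, 1))) = 1/(1**(-2)) = 1/1 = 1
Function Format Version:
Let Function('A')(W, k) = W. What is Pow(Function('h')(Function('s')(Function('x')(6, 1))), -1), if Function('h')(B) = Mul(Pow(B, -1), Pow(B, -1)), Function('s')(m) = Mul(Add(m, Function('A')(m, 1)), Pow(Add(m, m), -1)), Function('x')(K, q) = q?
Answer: 1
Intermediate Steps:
Function('s')(m) = 1 (Function('s')(m) = Mul(Add(m, m), Pow(Add(m, m), -1)) = Mul(Mul(2, m), Pow(Mul(2, m), -1)) = Mul(Mul(2, m), Mul(Rational(1, 2), Pow(m, -1))) = 1)
Function('h')(B) = Pow(B, -2)
Pow(Function('h')(Function('s')(Function('x')(6, 1))), -1) = Pow(Pow(1, -2), -1) = Pow(1, -1) = 1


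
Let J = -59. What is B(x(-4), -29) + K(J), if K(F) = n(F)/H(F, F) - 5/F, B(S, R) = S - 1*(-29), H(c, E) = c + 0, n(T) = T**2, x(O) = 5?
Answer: -1470/59 ≈ -24.915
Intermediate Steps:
H(c, E) = c
B(S, R) = 29 + S (B(S, R) = S + 29 = 29 + S)
K(F) = F - 5/F (K(F) = F**2/F - 5/F = F - 5/F)
B(x(-4), -29) + K(J) = (29 + 5) + (-59 - 5/(-59)) = 34 + (-59 - 5*(-1/59)) = 34 + (-59 + 5/59) = 34 - 3476/59 = -1470/59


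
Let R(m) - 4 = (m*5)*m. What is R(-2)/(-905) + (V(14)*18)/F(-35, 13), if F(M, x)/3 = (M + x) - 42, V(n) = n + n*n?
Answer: -285459/14480 ≈ -19.714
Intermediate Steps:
V(n) = n + n**2
F(M, x) = -126 + 3*M + 3*x (F(M, x) = 3*((M + x) - 42) = 3*(-42 + M + x) = -126 + 3*M + 3*x)
R(m) = 4 + 5*m**2 (R(m) = 4 + (m*5)*m = 4 + (5*m)*m = 4 + 5*m**2)
R(-2)/(-905) + (V(14)*18)/F(-35, 13) = (4 + 5*(-2)**2)/(-905) + ((14*(1 + 14))*18)/(-126 + 3*(-35) + 3*13) = (4 + 5*4)*(-1/905) + ((14*15)*18)/(-126 - 105 + 39) = (4 + 20)*(-1/905) + (210*18)/(-192) = 24*(-1/905) + 3780*(-1/192) = -24/905 - 315/16 = -285459/14480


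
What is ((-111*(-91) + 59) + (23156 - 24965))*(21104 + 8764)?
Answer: 249427668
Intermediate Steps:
((-111*(-91) + 59) + (23156 - 24965))*(21104 + 8764) = ((10101 + 59) - 1809)*29868 = (10160 - 1809)*29868 = 8351*29868 = 249427668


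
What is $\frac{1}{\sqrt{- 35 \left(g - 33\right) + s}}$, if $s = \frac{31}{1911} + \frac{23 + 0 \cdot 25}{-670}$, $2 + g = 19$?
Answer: $\frac{7 \sqrt{18734792364210}}{716984017} \approx 0.042258$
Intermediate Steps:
$g = 17$ ($g = -2 + 19 = 17$)
$s = - \frac{23183}{1280370}$ ($s = 31 \cdot \frac{1}{1911} + \left(23 + 0\right) \left(- \frac{1}{670}\right) = \frac{31}{1911} + 23 \left(- \frac{1}{670}\right) = \frac{31}{1911} - \frac{23}{670} = - \frac{23183}{1280370} \approx -0.018106$)
$\frac{1}{\sqrt{- 35 \left(g - 33\right) + s}} = \frac{1}{\sqrt{- 35 \left(17 - 33\right) - \frac{23183}{1280370}}} = \frac{1}{\sqrt{\left(-35\right) \left(-16\right) - \frac{23183}{1280370}}} = \frac{1}{\sqrt{560 - \frac{23183}{1280370}}} = \frac{1}{\sqrt{\frac{716984017}{1280370}}} = \frac{1}{\frac{1}{182910} \sqrt{18734792364210}} = \frac{7 \sqrt{18734792364210}}{716984017}$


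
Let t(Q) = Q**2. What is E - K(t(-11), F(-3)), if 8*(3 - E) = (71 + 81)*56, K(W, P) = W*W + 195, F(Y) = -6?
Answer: -15897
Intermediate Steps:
K(W, P) = 195 + W**2 (K(W, P) = W**2 + 195 = 195 + W**2)
E = -1061 (E = 3 - (71 + 81)*56/8 = 3 - 19*56 = 3 - 1/8*8512 = 3 - 1064 = -1061)
E - K(t(-11), F(-3)) = -1061 - (195 + ((-11)**2)**2) = -1061 - (195 + 121**2) = -1061 - (195 + 14641) = -1061 - 1*14836 = -1061 - 14836 = -15897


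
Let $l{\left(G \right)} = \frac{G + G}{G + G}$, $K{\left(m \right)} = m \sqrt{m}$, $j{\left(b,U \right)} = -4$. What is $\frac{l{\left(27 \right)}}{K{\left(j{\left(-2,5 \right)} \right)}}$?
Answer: $\frac{i}{8} \approx 0.125 i$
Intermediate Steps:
$K{\left(m \right)} = m^{\frac{3}{2}}$
$l{\left(G \right)} = 1$ ($l{\left(G \right)} = \frac{2 G}{2 G} = 2 G \frac{1}{2 G} = 1$)
$\frac{l{\left(27 \right)}}{K{\left(j{\left(-2,5 \right)} \right)}} = 1 \frac{1}{\left(-4\right)^{\frac{3}{2}}} = 1 \frac{1}{\left(-8\right) i} = 1 \frac{i}{8} = \frac{i}{8}$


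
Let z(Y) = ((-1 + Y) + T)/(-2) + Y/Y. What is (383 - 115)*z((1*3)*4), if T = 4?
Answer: -1742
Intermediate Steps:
z(Y) = -½ - Y/2 (z(Y) = ((-1 + Y) + 4)/(-2) + Y/Y = (3 + Y)*(-½) + 1 = (-3/2 - Y/2) + 1 = -½ - Y/2)
(383 - 115)*z((1*3)*4) = (383 - 115)*(-½ - 1*3*4/2) = 268*(-½ - 3*4/2) = 268*(-½ - ½*12) = 268*(-½ - 6) = 268*(-13/2) = -1742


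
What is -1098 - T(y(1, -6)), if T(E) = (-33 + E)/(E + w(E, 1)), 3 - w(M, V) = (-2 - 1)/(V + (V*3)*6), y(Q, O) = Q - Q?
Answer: -21751/20 ≈ -1087.6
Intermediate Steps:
y(Q, O) = 0
w(M, V) = 3 + 3/(19*V) (w(M, V) = 3 - (-2 - 1)/(V + (V*3)*6) = 3 - (-3)/(V + (3*V)*6) = 3 - (-3)/(V + 18*V) = 3 - (-3)/(19*V) = 3 + 3/(19*V))
T(E) = (-33 + E)/(60/19 + E) (T(E) = (-33 + E)/(E + (3 + (3/19)/1)) = (-33 + E)/(E + (3 + (3/19)*1)) = (-33 + E)/(E + (3 + 3/19)) = (-33 + E)/(E + 60/19) = (-33 + E)/(60/19 + E))
-1098 - T(y(1, -6)) = -1098 - 19*(-33 + 0)/(60 + 19*0) = -1098 - 19*(-33)/(60 + 0) = -1098 - 19*(-33)/60 = -1098 - 1*(-209/20) = -1098 + 209/20 = -21751/20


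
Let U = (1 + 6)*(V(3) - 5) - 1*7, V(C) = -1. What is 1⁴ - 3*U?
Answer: 148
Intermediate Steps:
U = -49 (U = (1 + 6)*(-1 - 5) - 1*7 = 7*(-6) - 7 = -42 - 7 = -49)
1⁴ - 3*U = 1⁴ - 3*(-49) = 1 + 147 = 148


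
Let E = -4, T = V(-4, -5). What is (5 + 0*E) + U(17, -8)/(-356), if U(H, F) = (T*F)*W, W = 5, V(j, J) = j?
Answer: 405/89 ≈ 4.5506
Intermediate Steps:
T = -4
U(H, F) = -20*F (U(H, F) = -4*F*5 = -20*F)
(5 + 0*E) + U(17, -8)/(-356) = (5 + 0*(-4)) - 20*(-8)/(-356) = (5 + 0) + 160*(-1/356) = 5 - 40/89 = 405/89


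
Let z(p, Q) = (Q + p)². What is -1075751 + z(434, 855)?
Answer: 585770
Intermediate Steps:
-1075751 + z(434, 855) = -1075751 + (855 + 434)² = -1075751 + 1289² = -1075751 + 1661521 = 585770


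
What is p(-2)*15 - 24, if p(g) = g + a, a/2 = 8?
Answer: 186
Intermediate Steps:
a = 16 (a = 2*8 = 16)
p(g) = 16 + g (p(g) = g + 16 = 16 + g)
p(-2)*15 - 24 = (16 - 2)*15 - 24 = 14*15 - 24 = 210 - 24 = 186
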